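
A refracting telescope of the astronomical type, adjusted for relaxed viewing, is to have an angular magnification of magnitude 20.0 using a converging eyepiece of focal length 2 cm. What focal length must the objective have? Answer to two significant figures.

|M| = f_obj/|f_eye|, so f_obj = |M| x |f_eye| = 20.0 x 2 = 40.000 cm.

40 cm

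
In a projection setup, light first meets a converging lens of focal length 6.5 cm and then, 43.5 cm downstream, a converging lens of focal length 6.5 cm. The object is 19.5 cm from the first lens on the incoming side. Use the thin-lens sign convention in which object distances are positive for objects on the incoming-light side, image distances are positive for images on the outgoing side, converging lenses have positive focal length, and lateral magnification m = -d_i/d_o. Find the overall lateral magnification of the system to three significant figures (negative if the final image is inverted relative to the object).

First lens: d_i1 = 1/(1/6.5 - 1/19.5) = 9.750 cm.
m_1 = -(9.750)/19.5 = -0.5000.
That image sits 33.750 cm in front of the second lens, so d_o2 = 33.750 cm.
Second lens: d_i2 = 1/(1/6.5 - 1/(33.750)) = 8.050 cm.
m_2 = -(8.050)/(33.750) = -0.2385.
The system's lateral magnification is m_1 m_2 = (-0.5000)(-0.2385) = 0.1193.

0.119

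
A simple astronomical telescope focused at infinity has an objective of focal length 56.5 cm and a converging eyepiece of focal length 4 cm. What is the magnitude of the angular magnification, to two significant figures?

|M| = f_obj/|f_eye| = 56.5/4 = 14.125.

14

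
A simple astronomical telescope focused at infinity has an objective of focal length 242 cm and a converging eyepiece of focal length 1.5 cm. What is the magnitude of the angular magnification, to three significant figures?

|M| = f_obj/|f_eye| = 242/1.5 = 161.333.

161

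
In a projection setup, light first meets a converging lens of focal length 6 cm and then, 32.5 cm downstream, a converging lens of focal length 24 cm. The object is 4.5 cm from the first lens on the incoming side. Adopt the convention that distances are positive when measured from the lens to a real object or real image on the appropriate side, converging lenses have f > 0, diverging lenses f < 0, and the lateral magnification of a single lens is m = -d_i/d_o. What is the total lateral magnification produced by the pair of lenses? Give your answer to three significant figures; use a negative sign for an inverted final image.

Lens 1: 1/d_i1 = 1/f_1 - 1/d_o1 = 1/6 - 1/4.5 = -0.05556 cm^-1, so d_i1 = -18.000 cm.
m_1 = -(-18.000)/4.5 = 4.0000.
With d_i1 < 0 the first image is virtual and lies on the object side; the object distance for lens 2 is d_o2 = 32.5 - (-18.000) = 50.500 cm.
Lens 2: 1/d_i2 = 1/f_2 - 1/d_o2 = 1/24 - 1/(50.500) = 0.02186 cm^-1, so d_i2 = 45.736 cm.
m_2 = -(45.736)/(50.500) = -0.9057.
Total m = m_1 x m_2 = (4.0000)(-0.9057) = -3.6226.

-3.62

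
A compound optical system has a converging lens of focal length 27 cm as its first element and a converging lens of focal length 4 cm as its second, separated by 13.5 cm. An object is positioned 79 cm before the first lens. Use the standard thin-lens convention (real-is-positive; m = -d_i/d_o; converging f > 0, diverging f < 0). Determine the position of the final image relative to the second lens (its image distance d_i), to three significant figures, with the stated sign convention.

Applying the thin-lens equation to the first lens, 1/27 = 1/79 + 1/d_i1, which gives d_i1 = 41.019 cm.
Since 41.019 cm > 13.5 cm, the first image lies past the second lens and serves as a virtual object: d_o2 = L - d_i1 = -27.519 cm.
Applying the thin-lens equation again with f_2 = 4 cm and d_o2 = -27.519 cm gives d_i2 = 3.492 cm.

3.49 cm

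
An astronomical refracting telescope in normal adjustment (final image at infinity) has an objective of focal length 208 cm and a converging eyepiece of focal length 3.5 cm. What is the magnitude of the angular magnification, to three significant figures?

|M| = f_obj/|f_eye| = 208/3.5 = 59.429.

59.4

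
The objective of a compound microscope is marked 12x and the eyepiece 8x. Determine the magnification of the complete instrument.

96

The overall magnification of a compound microscope is the product of the objective and eyepiece magnifications:
M = M_obj x M_eye = 12 x 8 = 96.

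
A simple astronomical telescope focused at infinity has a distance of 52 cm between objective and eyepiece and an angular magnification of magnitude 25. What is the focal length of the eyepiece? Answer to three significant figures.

In normal adjustment the tube length equals f_obj + f_eye and |M| = f_obj/f_eye.
So f_obj = 25 f_eye and 25 f_eye + f_eye = 52 cm, giving f_eye = 52/26 = 2.000 cm and f_obj = 50.000 cm.

2.00 cm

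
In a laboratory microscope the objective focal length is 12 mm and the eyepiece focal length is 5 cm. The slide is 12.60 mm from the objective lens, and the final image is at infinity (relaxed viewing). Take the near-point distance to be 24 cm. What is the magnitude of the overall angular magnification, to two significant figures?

Convert to cm: f_obj = 12 mm = 1.2 cm; d_o = 12.60 mm = 1.26 cm.
Objective: 1/d_i = 1/f_obj - 1/d_o = 1/1.2 - 1/1.26 = 0.03968 cm^-1, so d_i = 25.200 cm.
m_obj = -d_i/d_o = -25.200/1.26 = -20.000.
Eyepiece angular magnification (image at infinity): M_eye = D/f_e = 24/5 = 4.800.
Overall M = m_obj x M_eye = (-20.000)(4.800) = -96.00.
|M| = 96.00.

96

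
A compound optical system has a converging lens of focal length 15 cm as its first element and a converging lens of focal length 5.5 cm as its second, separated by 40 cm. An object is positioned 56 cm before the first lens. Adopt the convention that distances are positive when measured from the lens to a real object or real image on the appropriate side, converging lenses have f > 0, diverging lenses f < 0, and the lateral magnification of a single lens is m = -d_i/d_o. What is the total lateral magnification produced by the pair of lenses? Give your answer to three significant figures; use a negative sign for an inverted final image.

Lens 1: 1/d_i1 = 1/f_1 - 1/d_o1 = 1/15 - 1/56 = 0.04881 cm^-1, so d_i1 = 20.488 cm.
m_1 = -(20.488)/56 = -0.3659.
The intermediate image is 20.488 cm to the right of lens 1, so d_o2 = L - d_i1 = 40 - 20.488 = 19.512 cm.
Lens 2: 1/d_i2 = 1/f_2 - 1/d_o2 = 1/5.5 - 1/(19.512) = 0.13057 cm^-1, so d_i2 = 7.659 cm.
m_2 = -(7.659)/(19.512) = -0.3925.
Total m = m_1 x m_2 = (-0.3659)(-0.3925) = 0.1436.

0.144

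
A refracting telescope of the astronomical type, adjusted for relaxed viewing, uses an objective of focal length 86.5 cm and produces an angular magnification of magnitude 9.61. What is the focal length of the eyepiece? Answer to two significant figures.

|M| = f_obj/f_eye, so f_eye = f_obj/|M| = 86.5/9.61 = 9.001 cm.

9.0 cm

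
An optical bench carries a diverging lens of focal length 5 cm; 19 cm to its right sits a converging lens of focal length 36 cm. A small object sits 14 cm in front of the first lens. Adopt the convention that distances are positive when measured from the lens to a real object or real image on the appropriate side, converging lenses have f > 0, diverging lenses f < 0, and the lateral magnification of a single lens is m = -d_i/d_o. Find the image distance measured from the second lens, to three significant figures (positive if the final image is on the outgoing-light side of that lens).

Applying the thin-lens equation to the first lens, 1/(-5) = 1/14 + 1/d_i1, which gives d_i1 = -3.684 cm.
The intermediate image is virtual, 3.684 cm to the left of lens 1, so d_o2 = L - d_i1 = 19 - (-3.684) = 22.684 cm.
Applying the thin-lens equation again with f_2 = 36 cm and d_o2 = 22.684 cm gives d_i2 = -61.328 cm.

-61.3 cm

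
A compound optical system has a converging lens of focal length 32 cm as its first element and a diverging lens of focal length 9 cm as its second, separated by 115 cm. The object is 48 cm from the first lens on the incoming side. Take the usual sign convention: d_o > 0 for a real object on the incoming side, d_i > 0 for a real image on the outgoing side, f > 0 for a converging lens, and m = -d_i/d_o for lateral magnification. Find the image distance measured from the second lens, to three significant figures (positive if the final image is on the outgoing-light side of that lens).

-6.11 cm

Applying the thin-lens equation to the first lens, 1/32 = 1/48 + 1/d_i1, which gives d_i1 = 96.000 cm.
Object distance for lens 2: d_o2 = 115 - 96.000 = 19.000 cm.
Applying the thin-lens equation again with f_2 = -9 cm and d_o2 = 19.000 cm gives d_i2 = -6.107 cm.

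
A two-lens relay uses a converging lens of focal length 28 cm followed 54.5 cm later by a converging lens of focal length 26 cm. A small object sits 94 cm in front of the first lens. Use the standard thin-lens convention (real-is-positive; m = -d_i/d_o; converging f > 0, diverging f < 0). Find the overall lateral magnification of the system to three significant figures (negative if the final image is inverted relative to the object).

First lens: d_i1 = 1/(1/28 - 1/94) = 39.879 cm.
m_1 = -(39.879)/94 = -0.4242.
Object distance for lens 2: d_o2 = 54.5 - 39.879 = 14.621 cm.
Second lens: d_i2 = 1/(1/26 - 1/(14.621)) = -33.409 cm.
m_2 = -(-33.409)/(14.621) = 2.2850.
Overall magnification: m = m_1 m_2 = -0.9694.

-0.969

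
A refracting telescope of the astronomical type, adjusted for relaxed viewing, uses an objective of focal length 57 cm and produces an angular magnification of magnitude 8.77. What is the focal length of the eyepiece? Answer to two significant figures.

|M| = f_obj/f_eye, so f_eye = f_obj/|M| = 57/8.77 = 6.499 cm.

6.5 cm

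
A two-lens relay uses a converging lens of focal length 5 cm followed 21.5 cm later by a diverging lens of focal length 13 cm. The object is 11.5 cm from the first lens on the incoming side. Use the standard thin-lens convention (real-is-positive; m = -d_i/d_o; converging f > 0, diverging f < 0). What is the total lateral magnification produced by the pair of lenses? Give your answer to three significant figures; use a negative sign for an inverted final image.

Applying the thin-lens equation to the first lens, 1/5 = 1/11.5 + 1/d_i1, which gives d_i1 = 8.846 cm.
Its lateral magnification is m_1 = -d_i1/d_o1 = -(8.846)/11.5 = -0.7692.
That image sits 12.654 cm in front of the second lens, so d_o2 = 12.654 cm.
Applying the thin-lens equation again with f_2 = -13 cm and d_o2 = 12.654 cm gives d_i2 = -6.412 cm.
m_2 = -(-6.412)/(12.654) = 0.5067.
The system's lateral magnification is m_1 m_2 = (-0.7692)(0.5067) = -0.3898.

-0.390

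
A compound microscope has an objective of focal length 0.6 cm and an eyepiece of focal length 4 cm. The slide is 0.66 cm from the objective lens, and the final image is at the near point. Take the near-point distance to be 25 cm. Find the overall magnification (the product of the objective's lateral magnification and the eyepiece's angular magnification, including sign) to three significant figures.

-72.5

Objective: 1/d_i = 1/f_obj - 1/d_o = 1/0.6 - 1/0.66 = 0.15152 cm^-1, so d_i = 6.600 cm.
m_obj = -d_i/d_o = -6.600/0.66 = -10.000.
Eyepiece angular magnification (image at near point): M_eye = 1 + D/f_e = 1 + 25/4 = 7.250.
Overall M = m_obj x M_eye = (-10.000)(7.250) = -72.50.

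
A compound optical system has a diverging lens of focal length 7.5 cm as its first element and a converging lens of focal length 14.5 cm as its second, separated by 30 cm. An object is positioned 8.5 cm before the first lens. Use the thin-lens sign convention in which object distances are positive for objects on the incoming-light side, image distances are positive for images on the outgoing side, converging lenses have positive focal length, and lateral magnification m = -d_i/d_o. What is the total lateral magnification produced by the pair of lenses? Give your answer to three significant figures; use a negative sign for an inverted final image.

-0.349

Applying the thin-lens equation to the first lens, 1/(-7.5) = 1/8.5 + 1/d_i1, which gives d_i1 = -3.984 cm.
Its lateral magnification is m_1 = -d_i1/d_o1 = -(-3.984)/8.5 = 0.4688.
With d_i1 < 0 the first image is virtual and lies on the object side; the object distance for lens 2 is d_o2 = 30 - (-3.984) = 33.984 cm.
Applying the thin-lens equation again with f_2 = 14.5 cm and d_o2 = 33.984 cm gives d_i2 = 25.291 cm.
m_2 = -(25.291)/(33.984) = -0.7442.
Overall magnification: m = m_1 m_2 = -0.3488.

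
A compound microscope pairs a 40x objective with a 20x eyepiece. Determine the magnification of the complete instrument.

The overall magnification of a compound microscope is the product of the objective and eyepiece magnifications:
M = M_obj x M_eye = 40 x 20 = 800.

800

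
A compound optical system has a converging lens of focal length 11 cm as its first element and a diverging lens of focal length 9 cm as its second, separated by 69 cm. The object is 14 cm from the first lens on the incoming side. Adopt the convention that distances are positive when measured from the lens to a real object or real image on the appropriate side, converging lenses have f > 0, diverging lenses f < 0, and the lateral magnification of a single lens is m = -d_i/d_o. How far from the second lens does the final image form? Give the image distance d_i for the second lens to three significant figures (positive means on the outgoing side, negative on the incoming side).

First lens: d_i1 = 1/(1/11 - 1/14) = 51.333 cm.
The intermediate image is 51.333 cm to the right of lens 1, so d_o2 = L - d_i1 = 69 - 51.333 = 17.667 cm.
Second lens: d_i2 = 1/(1/(-9) - 1/(17.667)) = -5.963 cm.

-5.96 cm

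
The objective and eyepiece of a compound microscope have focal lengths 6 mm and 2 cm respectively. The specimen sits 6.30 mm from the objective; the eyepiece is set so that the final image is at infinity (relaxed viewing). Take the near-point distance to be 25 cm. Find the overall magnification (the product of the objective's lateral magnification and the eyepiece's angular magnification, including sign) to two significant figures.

Convert to cm: f_obj = 6 mm = 0.6 cm; d_o = 6.30 mm = 0.63 cm.
Objective: 1/d_i = 1/f_obj - 1/d_o = 1/0.6 - 1/0.63 = 0.07937 cm^-1, so d_i = 12.600 cm.
m_obj = -d_i/d_o = -12.600/0.63 = -20.000.
Eyepiece angular magnification (image at infinity): M_eye = D/f_e = 25/2 = 12.500.
Overall M = m_obj x M_eye = (-20.000)(12.500) = -250.00.

-250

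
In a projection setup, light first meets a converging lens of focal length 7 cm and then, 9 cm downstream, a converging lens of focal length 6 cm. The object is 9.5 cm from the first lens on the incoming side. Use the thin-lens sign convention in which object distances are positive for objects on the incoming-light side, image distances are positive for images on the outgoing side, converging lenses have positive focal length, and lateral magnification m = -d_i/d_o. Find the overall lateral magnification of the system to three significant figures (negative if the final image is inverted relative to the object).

Lens 1: 1/d_i1 = 1/f_1 - 1/d_o1 = 1/7 - 1/9.5 = 0.03759 cm^-1, so d_i1 = 26.600 cm.
m_1 = -(26.600)/9.5 = -2.8000.
Since 26.600 cm > 9 cm, the first image lies past the second lens and serves as a virtual object: d_o2 = L - d_i1 = -17.600 cm.
Lens 2: 1/d_i2 = 1/f_2 - 1/d_o2 = 1/6 - 1/(-17.600) = 0.22348 cm^-1, so d_i2 = 4.475 cm.
m_2 = -(4.475)/(-17.600) = 0.2542.
The system's lateral magnification is m_1 m_2 = (-2.8000)(0.2542) = -0.7119.

-0.712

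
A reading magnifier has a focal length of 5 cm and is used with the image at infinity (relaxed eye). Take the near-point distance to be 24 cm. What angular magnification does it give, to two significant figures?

4.8

M = D/f = 24/5 = 4.800.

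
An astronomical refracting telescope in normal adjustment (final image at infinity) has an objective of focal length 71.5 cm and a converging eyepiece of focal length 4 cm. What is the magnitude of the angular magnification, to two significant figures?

18

|M| = f_obj/|f_eye| = 71.5/4 = 17.875.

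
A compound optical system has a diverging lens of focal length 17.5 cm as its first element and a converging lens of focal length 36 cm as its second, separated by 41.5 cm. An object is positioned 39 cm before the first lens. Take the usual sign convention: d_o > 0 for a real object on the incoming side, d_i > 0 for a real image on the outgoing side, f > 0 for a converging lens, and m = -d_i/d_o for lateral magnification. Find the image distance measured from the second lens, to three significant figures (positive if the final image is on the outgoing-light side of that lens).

Lens 1: 1/d_i1 = 1/f_1 - 1/d_o1 = 1/(-17.5) - 1/39 = -0.08278 cm^-1, so d_i1 = -12.080 cm.
With d_i1 < 0 the first image is virtual and lies on the object side; the object distance for lens 2 is d_o2 = 41.5 - (-12.080) = 53.580 cm.
Lens 2: 1/d_i2 = 1/f_2 - 1/d_o2 = 1/36 - 1/(53.580) = 0.00911 cm^-1, so d_i2 = 109.722 cm.

110 cm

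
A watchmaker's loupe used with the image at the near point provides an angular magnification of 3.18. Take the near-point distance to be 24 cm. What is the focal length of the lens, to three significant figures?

11.0 cm

For the image at the near point, M = 1 + D/f.
f = D/(M - 1) = 24/(3.18 - 1) = 11.009 cm.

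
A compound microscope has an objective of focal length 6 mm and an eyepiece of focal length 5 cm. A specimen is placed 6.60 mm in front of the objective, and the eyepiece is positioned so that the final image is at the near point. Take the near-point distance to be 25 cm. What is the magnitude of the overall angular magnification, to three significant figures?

60.0

Convert to cm: f_obj = 6 mm = 0.6 cm; d_o = 6.60 mm = 0.66 cm.
Objective: 1/d_i = 1/f_obj - 1/d_o = 1/0.6 - 1/0.66 = 0.15152 cm^-1, so d_i = 6.600 cm.
m_obj = -d_i/d_o = -6.600/0.66 = -10.000.
Eyepiece angular magnification (image at near point): M_eye = 1 + D/f_e = 1 + 25/5 = 6.000.
Overall M = m_obj x M_eye = (-10.000)(6.000) = -60.00.
|M| = 60.00.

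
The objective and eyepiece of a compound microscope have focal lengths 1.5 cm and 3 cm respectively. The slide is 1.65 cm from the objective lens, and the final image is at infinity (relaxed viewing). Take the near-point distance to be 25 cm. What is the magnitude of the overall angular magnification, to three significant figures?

Objective: 1/d_i = 1/f_obj - 1/d_o = 1/1.5 - 1/1.65 = 0.06061 cm^-1, so d_i = 16.500 cm.
m_obj = -d_i/d_o = -16.500/1.65 = -10.000.
Eyepiece angular magnification (image at infinity): M_eye = D/f_e = 25/3 = 8.333.
Overall M = m_obj x M_eye = (-10.000)(8.333) = -83.33.
|M| = 83.33.

83.3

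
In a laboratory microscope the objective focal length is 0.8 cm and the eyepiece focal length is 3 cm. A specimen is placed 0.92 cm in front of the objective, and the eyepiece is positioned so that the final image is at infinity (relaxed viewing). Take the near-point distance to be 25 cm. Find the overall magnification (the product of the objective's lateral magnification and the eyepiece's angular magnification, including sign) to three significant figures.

-55.6

Objective: 1/d_i = 1/f_obj - 1/d_o = 1/0.8 - 1/0.92 = 0.16304 cm^-1, so d_i = 6.133 cm.
m_obj = -d_i/d_o = -6.133/0.92 = -6.667.
Eyepiece angular magnification (image at infinity): M_eye = D/f_e = 25/3 = 8.333.
Overall M = m_obj x M_eye = (-6.667)(8.333) = -55.56.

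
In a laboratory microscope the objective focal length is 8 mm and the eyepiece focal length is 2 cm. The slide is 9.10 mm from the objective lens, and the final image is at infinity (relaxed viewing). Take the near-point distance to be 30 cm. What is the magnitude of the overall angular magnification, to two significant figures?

Convert to cm: f_obj = 8 mm = 0.8 cm; d_o = 9.10 mm = 0.91 cm.
Objective: 1/d_i = 1/f_obj - 1/d_o = 1/0.8 - 1/0.91 = 0.15110 cm^-1, so d_i = 6.618 cm.
m_obj = -d_i/d_o = -6.618/0.91 = -7.273.
Eyepiece angular magnification (image at infinity): M_eye = D/f_e = 30/2 = 15.000.
Overall M = m_obj x M_eye = (-7.273)(15.000) = -109.09.
|M| = 109.09.

110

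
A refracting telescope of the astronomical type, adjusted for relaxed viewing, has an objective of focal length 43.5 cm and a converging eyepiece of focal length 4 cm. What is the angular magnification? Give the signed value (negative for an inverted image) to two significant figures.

M = -f_obj/f_eye = -43.5/(4) = -10.875.

-11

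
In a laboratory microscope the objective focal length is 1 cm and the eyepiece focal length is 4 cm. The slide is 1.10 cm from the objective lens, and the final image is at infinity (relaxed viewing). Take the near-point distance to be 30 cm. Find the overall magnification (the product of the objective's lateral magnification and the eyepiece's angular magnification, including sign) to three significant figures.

-75.0

Objective: 1/d_i = 1/f_obj - 1/d_o = 1/1 - 1/1.10 = 0.09091 cm^-1, so d_i = 11.000 cm.
m_obj = -d_i/d_o = -11.000/1.10 = -10.000.
Eyepiece angular magnification (image at infinity): M_eye = D/f_e = 30/4 = 7.500.
Overall M = m_obj x M_eye = (-10.000)(7.500) = -75.00.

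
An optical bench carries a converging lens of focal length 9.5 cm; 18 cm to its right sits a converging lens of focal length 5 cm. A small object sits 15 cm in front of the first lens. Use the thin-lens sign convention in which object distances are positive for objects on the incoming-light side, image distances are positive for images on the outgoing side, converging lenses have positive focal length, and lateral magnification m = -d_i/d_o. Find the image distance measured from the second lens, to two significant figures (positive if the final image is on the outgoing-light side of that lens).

3.1 cm

Applying the thin-lens equation to the first lens, 1/9.5 = 1/15 + 1/d_i1, which gives d_i1 = 25.909 cm.
This image would form 25.909 cm past lens 1, i.e. 7.909 cm beyond lens 2, so it is a virtual object for lens 2: d_o2 = 18 - 25.909 = -7.909 cm.
Applying the thin-lens equation again with f_2 = 5 cm and d_o2 = -7.909 cm gives d_i2 = 3.063 cm.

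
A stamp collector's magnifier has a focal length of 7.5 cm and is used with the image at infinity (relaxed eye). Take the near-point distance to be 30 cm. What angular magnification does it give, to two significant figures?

M = D/f = 30/7.5 = 4.000.

4.0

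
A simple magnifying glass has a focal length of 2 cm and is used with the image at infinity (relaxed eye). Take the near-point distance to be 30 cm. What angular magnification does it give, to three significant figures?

15.0

M = D/f = 30/2 = 15.000.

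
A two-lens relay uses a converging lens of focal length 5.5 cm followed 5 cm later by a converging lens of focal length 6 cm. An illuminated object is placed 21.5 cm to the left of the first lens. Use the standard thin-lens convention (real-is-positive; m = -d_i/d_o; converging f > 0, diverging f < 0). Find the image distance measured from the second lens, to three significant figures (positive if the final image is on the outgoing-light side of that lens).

First lens: d_i1 = 1/(1/5.5 - 1/21.5) = 7.391 cm.
Since 7.391 cm > 5 cm, the first image lies past the second lens and serves as a virtual object: d_o2 = L - d_i1 = -2.391 cm.
Second lens: d_i2 = 1/(1/6 - 1/(-2.391)) = 1.709 cm.

1.71 cm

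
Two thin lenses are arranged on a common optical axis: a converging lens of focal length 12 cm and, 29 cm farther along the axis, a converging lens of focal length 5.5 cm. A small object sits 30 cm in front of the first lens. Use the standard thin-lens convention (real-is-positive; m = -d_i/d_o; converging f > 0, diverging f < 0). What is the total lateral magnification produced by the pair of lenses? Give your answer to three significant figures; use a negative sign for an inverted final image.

1.05

First lens: d_i1 = 1/(1/12 - 1/30) = 20.000 cm.
m_1 = -(20.000)/30 = -0.6667.
That image sits 9.000 cm in front of the second lens, so d_o2 = 9.000 cm.
Second lens: d_i2 = 1/(1/5.5 - 1/(9.000)) = 14.143 cm.
m_2 = -(14.143)/(9.000) = -1.5714.
The system's lateral magnification is m_1 m_2 = (-0.6667)(-1.5714) = 1.0476.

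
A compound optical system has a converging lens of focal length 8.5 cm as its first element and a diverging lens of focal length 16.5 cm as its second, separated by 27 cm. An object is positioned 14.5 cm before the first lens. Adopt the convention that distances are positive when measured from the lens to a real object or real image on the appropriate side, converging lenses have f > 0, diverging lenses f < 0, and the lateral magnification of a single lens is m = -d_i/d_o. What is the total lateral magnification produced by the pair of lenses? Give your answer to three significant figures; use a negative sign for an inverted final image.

Lens 1: 1/d_i1 = 1/f_1 - 1/d_o1 = 1/8.5 - 1/14.5 = 0.04868 cm^-1, so d_i1 = 20.542 cm.
m_1 = -(20.542)/14.5 = -1.4167.
The intermediate image is 20.542 cm to the right of lens 1, so d_o2 = L - d_i1 = 27 - 20.542 = 6.458 cm.
Lens 2: 1/d_i2 = 1/f_2 - 1/d_o2 = 1/(-16.5) - 1/(6.458) = -0.21544 cm^-1, so d_i2 = -4.642 cm.
m_2 = -(-4.642)/(6.458) = 0.7187.
Overall magnification: m = m_1 m_2 = -1.0181.

-1.02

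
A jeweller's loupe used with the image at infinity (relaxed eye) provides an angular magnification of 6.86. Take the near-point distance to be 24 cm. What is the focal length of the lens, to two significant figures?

3.5 cm

For the image at infinity, M = D/f.
f = D/M = 24/6.86 = 3.499 cm.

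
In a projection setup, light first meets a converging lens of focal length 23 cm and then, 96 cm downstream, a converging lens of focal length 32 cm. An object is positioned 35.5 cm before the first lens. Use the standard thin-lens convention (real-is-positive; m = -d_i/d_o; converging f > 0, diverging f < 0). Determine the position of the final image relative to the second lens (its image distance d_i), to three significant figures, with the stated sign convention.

-744 cm

Applying the thin-lens equation to the first lens, 1/23 = 1/35.5 + 1/d_i1, which gives d_i1 = 65.320 cm.
Object distance for lens 2: d_o2 = 96 - 65.320 = 30.680 cm.
Applying the thin-lens equation again with f_2 = 32 cm and d_o2 = 30.680 cm gives d_i2 = -743.758 cm.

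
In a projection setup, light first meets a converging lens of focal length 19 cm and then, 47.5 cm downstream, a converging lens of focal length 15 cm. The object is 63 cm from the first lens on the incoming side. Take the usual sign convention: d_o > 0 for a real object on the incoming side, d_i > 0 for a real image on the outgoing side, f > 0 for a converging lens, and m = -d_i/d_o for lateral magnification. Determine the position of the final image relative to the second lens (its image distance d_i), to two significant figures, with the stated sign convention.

57 cm

Lens 1: 1/d_i1 = 1/f_1 - 1/d_o1 = 1/19 - 1/63 = 0.03676 cm^-1, so d_i1 = 27.205 cm.
The intermediate image is 27.205 cm to the right of lens 1, so d_o2 = L - d_i1 = 47.5 - 27.205 = 20.295 cm.
Lens 2: 1/d_i2 = 1/f_2 - 1/d_o2 = 1/15 - 1/(20.295) = 0.01739 cm^-1, so d_i2 = 57.489 cm.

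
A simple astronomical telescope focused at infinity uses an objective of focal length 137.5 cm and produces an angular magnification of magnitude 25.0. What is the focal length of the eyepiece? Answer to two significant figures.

|M| = f_obj/f_eye, so f_eye = f_obj/|M| = 137.5/25.0 = 5.500 cm.

5.5 cm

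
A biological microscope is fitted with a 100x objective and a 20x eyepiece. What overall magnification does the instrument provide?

The overall magnification of a compound microscope is the product of the objective and eyepiece magnifications:
M = M_obj x M_eye = 100 x 20 = 2000.

2000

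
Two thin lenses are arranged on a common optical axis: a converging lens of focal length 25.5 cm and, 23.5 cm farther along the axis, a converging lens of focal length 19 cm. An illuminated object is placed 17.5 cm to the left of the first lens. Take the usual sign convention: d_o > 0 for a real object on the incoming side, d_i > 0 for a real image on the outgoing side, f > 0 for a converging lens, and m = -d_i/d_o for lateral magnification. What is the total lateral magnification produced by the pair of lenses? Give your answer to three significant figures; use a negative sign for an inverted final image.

-1.00

Lens 1: 1/d_i1 = 1/f_1 - 1/d_o1 = 1/25.5 - 1/17.5 = -0.01793 cm^-1, so d_i1 = -55.781 cm.
m_1 = -(-55.781)/17.5 = 3.1875.
The intermediate image is virtual, 55.781 cm to the left of lens 1, so d_o2 = L - d_i1 = 23.5 - (-55.781) = 79.281 cm.
Lens 2: 1/d_i2 = 1/f_2 - 1/d_o2 = 1/19 - 1/(79.281) = 0.04002 cm^-1, so d_i2 = 24.989 cm.
m_2 = -(24.989)/(79.281) = -0.3152.
Total m = m_1 x m_2 = (3.1875)(-0.3152) = -1.0047.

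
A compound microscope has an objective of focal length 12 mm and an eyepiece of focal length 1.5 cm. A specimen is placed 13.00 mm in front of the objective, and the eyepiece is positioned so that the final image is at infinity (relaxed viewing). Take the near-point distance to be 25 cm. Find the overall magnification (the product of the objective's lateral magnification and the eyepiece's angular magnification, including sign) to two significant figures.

Convert to cm: f_obj = 12 mm = 1.2 cm; d_o = 13.00 mm = 1.30 cm.
Objective: 1/d_i = 1/f_obj - 1/d_o = 1/1.2 - 1/1.30 = 0.06410 cm^-1, so d_i = 15.600 cm.
m_obj = -d_i/d_o = -15.600/1.30 = -12.000.
Eyepiece angular magnification (image at infinity): M_eye = D/f_e = 25/1.5 = 16.667.
Overall M = m_obj x M_eye = (-12.000)(16.667) = -200.00.

-200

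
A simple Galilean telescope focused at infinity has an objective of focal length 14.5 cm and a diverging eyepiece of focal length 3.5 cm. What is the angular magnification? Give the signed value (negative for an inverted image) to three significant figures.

M = -f_obj/f_eye = -14.5/(-3.5) = 4.143.

4.14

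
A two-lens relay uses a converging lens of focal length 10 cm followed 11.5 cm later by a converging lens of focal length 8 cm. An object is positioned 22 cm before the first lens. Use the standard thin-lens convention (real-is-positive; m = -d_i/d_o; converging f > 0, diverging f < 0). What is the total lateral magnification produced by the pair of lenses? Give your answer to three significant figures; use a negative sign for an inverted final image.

-0.449

Lens 1: 1/d_i1 = 1/f_1 - 1/d_o1 = 1/10 - 1/22 = 0.05455 cm^-1, so d_i1 = 18.333 cm.
m_1 = -(18.333)/22 = -0.8333.
This image would form 18.333 cm past lens 1, i.e. 6.833 cm beyond lens 2, so it is a virtual object for lens 2: d_o2 = 11.5 - 18.333 = -6.833 cm.
Lens 2: 1/d_i2 = 1/f_2 - 1/d_o2 = 1/8 - 1/(-6.833) = 0.27134 cm^-1, so d_i2 = 3.685 cm.
m_2 = -(3.685)/(-6.833) = 0.5393.
Overall magnification: m = m_1 m_2 = -0.4494.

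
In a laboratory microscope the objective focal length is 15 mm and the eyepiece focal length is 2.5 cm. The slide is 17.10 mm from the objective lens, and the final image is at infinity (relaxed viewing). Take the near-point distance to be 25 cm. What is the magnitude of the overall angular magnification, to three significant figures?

Convert to cm: f_obj = 15 mm = 1.5 cm; d_o = 17.10 mm = 1.71 cm.
Objective: 1/d_i = 1/f_obj - 1/d_o = 1/1.5 - 1/1.71 = 0.08187 cm^-1, so d_i = 12.214 cm.
m_obj = -d_i/d_o = -12.214/1.71 = -7.143.
Eyepiece angular magnification (image at infinity): M_eye = D/f_e = 25/2.5 = 10.000.
Overall M = m_obj x M_eye = (-7.143)(10.000) = -71.43.
|M| = 71.43.

71.4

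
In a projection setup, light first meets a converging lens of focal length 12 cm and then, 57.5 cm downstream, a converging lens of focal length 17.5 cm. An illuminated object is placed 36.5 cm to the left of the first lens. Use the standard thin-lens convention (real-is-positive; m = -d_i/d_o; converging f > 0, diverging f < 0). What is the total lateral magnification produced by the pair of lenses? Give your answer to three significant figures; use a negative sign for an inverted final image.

0.387

Applying the thin-lens equation to the first lens, 1/12 = 1/36.5 + 1/d_i1, which gives d_i1 = 17.878 cm.
Its lateral magnification is m_1 = -d_i1/d_o1 = -(17.878)/36.5 = -0.4898.
The intermediate image is 17.878 cm to the right of lens 1, so d_o2 = L - d_i1 = 57.5 - 17.878 = 39.622 cm.
Applying the thin-lens equation again with f_2 = 17.5 cm and d_o2 = 39.622 cm gives d_i2 = 31.343 cm.
m_2 = -(31.343)/(39.622) = -0.7911.
Overall magnification: m = m_1 m_2 = 0.3875.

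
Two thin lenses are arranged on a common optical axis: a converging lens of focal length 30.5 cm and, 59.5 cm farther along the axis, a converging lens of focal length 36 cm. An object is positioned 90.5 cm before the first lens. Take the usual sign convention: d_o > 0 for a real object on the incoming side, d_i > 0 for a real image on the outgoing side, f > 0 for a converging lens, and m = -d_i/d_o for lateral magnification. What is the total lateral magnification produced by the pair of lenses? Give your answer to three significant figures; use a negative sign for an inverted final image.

Applying the thin-lens equation to the first lens, 1/30.5 = 1/90.5 + 1/d_i1, which gives d_i1 = 46.004 cm.
Its lateral magnification is m_1 = -d_i1/d_o1 = -(46.004)/90.5 = -0.5083.
Object distance for lens 2: d_o2 = 59.5 - 46.004 = 13.496 cm.
Applying the thin-lens equation again with f_2 = 36 cm and d_o2 = 13.496 cm gives d_i2 = -21.589 cm.
m_2 = -(-21.589)/(13.496) = 1.5997.
The system's lateral magnification is m_1 m_2 = (-0.5083)(1.5997) = -0.8132.

-0.813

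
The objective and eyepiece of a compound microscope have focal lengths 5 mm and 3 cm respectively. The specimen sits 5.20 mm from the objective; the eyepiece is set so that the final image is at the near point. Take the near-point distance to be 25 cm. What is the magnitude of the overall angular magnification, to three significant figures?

Convert to cm: f_obj = 5 mm = 0.5 cm; d_o = 5.20 mm = 0.52 cm.
Objective: 1/d_i = 1/f_obj - 1/d_o = 1/0.5 - 1/0.52 = 0.07692 cm^-1, so d_i = 13.000 cm.
m_obj = -d_i/d_o = -13.000/0.52 = -25.000.
Eyepiece angular magnification (image at near point): M_eye = 1 + D/f_e = 1 + 25/3 = 9.333.
Overall M = m_obj x M_eye = (-25.000)(9.333) = -233.33.
|M| = 233.33.

233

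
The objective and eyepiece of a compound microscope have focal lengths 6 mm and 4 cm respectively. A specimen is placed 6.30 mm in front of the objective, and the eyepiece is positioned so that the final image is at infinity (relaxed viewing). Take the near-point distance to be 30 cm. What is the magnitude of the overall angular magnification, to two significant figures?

150

Convert to cm: f_obj = 6 mm = 0.6 cm; d_o = 6.30 mm = 0.63 cm.
Objective: 1/d_i = 1/f_obj - 1/d_o = 1/0.6 - 1/0.63 = 0.07937 cm^-1, so d_i = 12.600 cm.
m_obj = -d_i/d_o = -12.600/0.63 = -20.000.
Eyepiece angular magnification (image at infinity): M_eye = D/f_e = 30/4 = 7.500.
Overall M = m_obj x M_eye = (-20.000)(7.500) = -150.00.
|M| = 150.00.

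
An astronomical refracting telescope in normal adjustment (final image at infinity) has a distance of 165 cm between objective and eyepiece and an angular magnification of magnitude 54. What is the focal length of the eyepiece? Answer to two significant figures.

In normal adjustment the tube length equals f_obj + f_eye and |M| = f_obj/f_eye.
So f_obj = 54 f_eye and 54 f_eye + f_eye = 165 cm, giving f_eye = 165/55 = 3.000 cm and f_obj = 162.000 cm.

3.0 cm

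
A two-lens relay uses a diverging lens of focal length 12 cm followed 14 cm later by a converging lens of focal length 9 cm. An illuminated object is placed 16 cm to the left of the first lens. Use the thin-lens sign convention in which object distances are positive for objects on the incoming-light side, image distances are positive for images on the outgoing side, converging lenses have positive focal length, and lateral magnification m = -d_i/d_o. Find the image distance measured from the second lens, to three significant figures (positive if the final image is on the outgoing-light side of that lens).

15.8 cm

First lens: d_i1 = 1/(1/(-12) - 1/16) = -6.857 cm.
With d_i1 < 0 the first image is virtual and lies on the object side; the object distance for lens 2 is d_o2 = 14 - (-6.857) = 20.857 cm.
Second lens: d_i2 = 1/(1/9 - 1/(20.857)) = 15.831 cm.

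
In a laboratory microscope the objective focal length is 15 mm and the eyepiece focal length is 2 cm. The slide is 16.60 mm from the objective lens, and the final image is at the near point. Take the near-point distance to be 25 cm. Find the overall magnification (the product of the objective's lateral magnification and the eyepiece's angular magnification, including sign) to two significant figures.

Convert to cm: f_obj = 15 mm = 1.5 cm; d_o = 16.60 mm = 1.66 cm.
Objective: 1/d_i = 1/f_obj - 1/d_o = 1/1.5 - 1/1.66 = 0.06426 cm^-1, so d_i = 15.563 cm.
m_obj = -d_i/d_o = -15.563/1.66 = -9.375.
Eyepiece angular magnification (image at near point): M_eye = 1 + D/f_e = 1 + 25/2 = 13.500.
Overall M = m_obj x M_eye = (-9.375)(13.500) = -126.56.

-130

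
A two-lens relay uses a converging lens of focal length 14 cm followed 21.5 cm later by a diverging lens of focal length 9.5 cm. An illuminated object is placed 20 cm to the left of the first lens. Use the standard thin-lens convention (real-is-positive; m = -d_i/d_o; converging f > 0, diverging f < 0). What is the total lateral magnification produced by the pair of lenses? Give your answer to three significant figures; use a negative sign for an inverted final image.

1.41

Applying the thin-lens equation to the first lens, 1/14 = 1/20 + 1/d_i1, which gives d_i1 = 46.667 cm.
Its lateral magnification is m_1 = -d_i1/d_o1 = -(46.667)/20 = -2.3333.
Since 46.667 cm > 21.5 cm, the first image lies past the second lens and serves as a virtual object: d_o2 = L - d_i1 = -25.167 cm.
Applying the thin-lens equation again with f_2 = -9.5 cm and d_o2 = -25.167 cm gives d_i2 = -15.261 cm.
m_2 = -(-15.261)/(-25.167) = -0.6064.
Overall magnification: m = m_1 m_2 = 1.4149.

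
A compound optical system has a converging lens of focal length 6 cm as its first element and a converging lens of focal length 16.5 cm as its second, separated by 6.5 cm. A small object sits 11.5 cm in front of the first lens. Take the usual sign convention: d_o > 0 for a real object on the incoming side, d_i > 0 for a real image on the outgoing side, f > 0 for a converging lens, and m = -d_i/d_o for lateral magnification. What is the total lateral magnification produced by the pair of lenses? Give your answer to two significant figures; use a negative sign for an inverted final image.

-0.80

First lens: d_i1 = 1/(1/6 - 1/11.5) = 12.545 cm.
m_1 = -(12.545)/11.5 = -1.0909.
Since 12.545 cm > 6.5 cm, the first image lies past the second lens and serves as a virtual object: d_o2 = L - d_i1 = -6.045 cm.
Second lens: d_i2 = 1/(1/16.5 - 1/(-6.045)) = 4.424 cm.
m_2 = -(4.424)/(-6.045) = 0.7319.
Total m = m_1 x m_2 = (-1.0909)(0.7319) = -0.7984.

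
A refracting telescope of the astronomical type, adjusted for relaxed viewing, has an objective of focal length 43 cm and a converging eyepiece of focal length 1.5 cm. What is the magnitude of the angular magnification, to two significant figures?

29

|M| = f_obj/|f_eye| = 43/1.5 = 28.667.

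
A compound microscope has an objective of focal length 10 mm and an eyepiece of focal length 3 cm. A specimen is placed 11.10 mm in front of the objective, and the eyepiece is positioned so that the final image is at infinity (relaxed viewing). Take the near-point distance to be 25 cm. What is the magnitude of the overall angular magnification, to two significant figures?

Convert to cm: f_obj = 10 mm = 1 cm; d_o = 11.10 mm = 1.11 cm.
Objective: 1/d_i = 1/f_obj - 1/d_o = 1/1 - 1/1.11 = 0.09910 cm^-1, so d_i = 10.091 cm.
m_obj = -d_i/d_o = -10.091/1.11 = -9.091.
Eyepiece angular magnification (image at infinity): M_eye = D/f_e = 25/3 = 8.333.
Overall M = m_obj x M_eye = (-9.091)(8.333) = -75.76.
|M| = 75.76.

76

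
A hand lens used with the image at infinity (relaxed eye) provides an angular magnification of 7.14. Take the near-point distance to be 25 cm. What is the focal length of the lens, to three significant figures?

For the image at infinity, M = D/f.
f = D/M = 25/7.14 = 3.501 cm.

3.50 cm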